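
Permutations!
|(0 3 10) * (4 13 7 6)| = |(0 3 10)(4 13 7 6)| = 12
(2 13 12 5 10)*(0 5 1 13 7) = (0 5 10 2 7)(1 13 12) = [5, 13, 7, 3, 4, 10, 6, 0, 8, 9, 2, 11, 1, 12]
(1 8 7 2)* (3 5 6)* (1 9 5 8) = (2 9 5 6 3 8 7) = [0, 1, 9, 8, 4, 6, 3, 2, 7, 5]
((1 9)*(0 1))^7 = ((0 1 9))^7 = (0 1 9)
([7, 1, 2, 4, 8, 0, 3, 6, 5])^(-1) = (0 5 8 4 3 6 7)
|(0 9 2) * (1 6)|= 6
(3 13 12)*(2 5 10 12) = (2 5 10 12 3 13) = [0, 1, 5, 13, 4, 10, 6, 7, 8, 9, 12, 11, 3, 2]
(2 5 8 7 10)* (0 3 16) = (0 3 16)(2 5 8 7 10) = [3, 1, 5, 16, 4, 8, 6, 10, 7, 9, 2, 11, 12, 13, 14, 15, 0]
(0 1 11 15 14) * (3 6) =(0 1 11 15 14)(3 6) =[1, 11, 2, 6, 4, 5, 3, 7, 8, 9, 10, 15, 12, 13, 0, 14]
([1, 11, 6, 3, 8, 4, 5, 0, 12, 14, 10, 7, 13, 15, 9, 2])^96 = [0, 1, 2, 3, 4, 5, 6, 7, 8, 9, 10, 11, 12, 13, 14, 15]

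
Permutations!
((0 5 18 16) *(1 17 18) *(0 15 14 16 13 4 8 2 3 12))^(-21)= ((0 5 1 17 18 13 4 8 2 3 12)(14 16 15))^(-21)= (0 5 1 17 18 13 4 8 2 3 12)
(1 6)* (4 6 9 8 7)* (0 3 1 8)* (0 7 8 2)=(0 3 1 9 7 4 6 2)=[3, 9, 0, 1, 6, 5, 2, 4, 8, 7]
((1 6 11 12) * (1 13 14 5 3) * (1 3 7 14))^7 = (1 11 13 6 12)(5 7 14)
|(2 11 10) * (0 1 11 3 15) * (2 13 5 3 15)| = 9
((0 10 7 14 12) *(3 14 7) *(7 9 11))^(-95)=((0 10 3 14 12)(7 9 11))^(-95)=(14)(7 9 11)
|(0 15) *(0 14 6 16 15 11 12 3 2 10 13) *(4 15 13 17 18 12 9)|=18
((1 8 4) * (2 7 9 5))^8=((1 8 4)(2 7 9 5))^8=(9)(1 4 8)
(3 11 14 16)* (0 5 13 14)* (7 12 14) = (0 5 13 7 12 14 16 3 11) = [5, 1, 2, 11, 4, 13, 6, 12, 8, 9, 10, 0, 14, 7, 16, 15, 3]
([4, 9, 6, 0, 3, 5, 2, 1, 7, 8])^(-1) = [3, 7, 6, 4, 0, 5, 2, 8, 9, 1]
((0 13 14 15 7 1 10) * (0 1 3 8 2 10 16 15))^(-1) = (0 14 13)(1 10 2 8 3 7 15 16)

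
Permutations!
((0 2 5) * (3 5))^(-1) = ((0 2 3 5))^(-1) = (0 5 3 2)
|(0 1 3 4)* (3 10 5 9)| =7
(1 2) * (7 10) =(1 2)(7 10) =[0, 2, 1, 3, 4, 5, 6, 10, 8, 9, 7]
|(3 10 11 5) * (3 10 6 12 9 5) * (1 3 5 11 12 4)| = 20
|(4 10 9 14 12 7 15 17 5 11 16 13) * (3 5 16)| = |(3 5 11)(4 10 9 14 12 7 15 17 16 13)| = 30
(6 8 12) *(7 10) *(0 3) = [3, 1, 2, 0, 4, 5, 8, 10, 12, 9, 7, 11, 6] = (0 3)(6 8 12)(7 10)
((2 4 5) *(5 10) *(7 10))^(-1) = ((2 4 7 10 5))^(-1) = (2 5 10 7 4)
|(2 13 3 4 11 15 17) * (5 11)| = 8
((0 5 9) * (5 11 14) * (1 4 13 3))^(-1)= ((0 11 14 5 9)(1 4 13 3))^(-1)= (0 9 5 14 11)(1 3 13 4)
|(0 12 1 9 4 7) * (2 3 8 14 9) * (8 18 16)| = |(0 12 1 2 3 18 16 8 14 9 4 7)| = 12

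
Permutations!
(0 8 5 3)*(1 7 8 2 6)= (0 2 6 1 7 8 5 3)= [2, 7, 6, 0, 4, 3, 1, 8, 5]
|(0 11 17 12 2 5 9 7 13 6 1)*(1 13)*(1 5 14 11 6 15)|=15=|(0 6 13 15 1)(2 14 11 17 12)(5 9 7)|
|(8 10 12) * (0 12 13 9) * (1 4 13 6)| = 9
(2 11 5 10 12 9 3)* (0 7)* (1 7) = (0 1 7)(2 11 5 10 12 9 3) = [1, 7, 11, 2, 4, 10, 6, 0, 8, 3, 12, 5, 9]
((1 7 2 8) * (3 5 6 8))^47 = (1 6 3 7 8 5 2)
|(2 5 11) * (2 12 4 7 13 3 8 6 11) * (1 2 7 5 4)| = |(1 2 4 5 7 13 3 8 6 11 12)| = 11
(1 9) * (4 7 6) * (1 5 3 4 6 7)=(1 9 5 3 4)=[0, 9, 2, 4, 1, 3, 6, 7, 8, 5]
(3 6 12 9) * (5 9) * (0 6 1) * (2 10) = (0 6 12 5 9 3 1)(2 10) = [6, 0, 10, 1, 4, 9, 12, 7, 8, 3, 2, 11, 5]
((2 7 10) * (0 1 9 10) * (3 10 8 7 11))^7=(0 9 7 1 8)(2 10 3 11)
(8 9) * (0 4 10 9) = (0 4 10 9 8) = [4, 1, 2, 3, 10, 5, 6, 7, 0, 8, 9]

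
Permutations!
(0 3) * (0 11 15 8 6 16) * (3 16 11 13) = (0 16)(3 13)(6 11 15 8) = [16, 1, 2, 13, 4, 5, 11, 7, 6, 9, 10, 15, 12, 3, 14, 8, 0]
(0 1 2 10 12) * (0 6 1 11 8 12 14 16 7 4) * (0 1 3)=[11, 2, 10, 0, 1, 5, 3, 4, 12, 9, 14, 8, 6, 13, 16, 15, 7]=(0 11 8 12 6 3)(1 2 10 14 16 7 4)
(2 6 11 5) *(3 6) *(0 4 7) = [4, 1, 3, 6, 7, 2, 11, 0, 8, 9, 10, 5] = (0 4 7)(2 3 6 11 5)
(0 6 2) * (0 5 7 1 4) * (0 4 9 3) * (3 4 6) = (0 3)(1 9 4 6 2 5 7) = [3, 9, 5, 0, 6, 7, 2, 1, 8, 4]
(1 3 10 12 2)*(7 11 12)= (1 3 10 7 11 12 2)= [0, 3, 1, 10, 4, 5, 6, 11, 8, 9, 7, 12, 2]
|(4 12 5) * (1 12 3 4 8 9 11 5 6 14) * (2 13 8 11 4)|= 12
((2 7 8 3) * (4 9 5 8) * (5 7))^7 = (2 3 8 5)(4 9 7)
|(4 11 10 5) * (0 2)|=4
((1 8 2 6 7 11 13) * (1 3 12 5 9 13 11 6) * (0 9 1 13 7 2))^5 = ((0 9 7 6 2 13 3 12 5 1 8))^5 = (0 13 8 2 1 6 5 7 12 9 3)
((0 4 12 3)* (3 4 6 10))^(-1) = (0 3 10 6)(4 12)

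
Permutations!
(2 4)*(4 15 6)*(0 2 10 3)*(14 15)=(0 2 14 15 6 4 10 3)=[2, 1, 14, 0, 10, 5, 4, 7, 8, 9, 3, 11, 12, 13, 15, 6]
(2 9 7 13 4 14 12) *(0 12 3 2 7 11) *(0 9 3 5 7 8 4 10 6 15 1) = (0 12 8 4 14 5 7 13 10 6 15 1)(2 3)(9 11) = [12, 0, 3, 2, 14, 7, 15, 13, 4, 11, 6, 9, 8, 10, 5, 1]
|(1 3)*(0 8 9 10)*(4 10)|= 10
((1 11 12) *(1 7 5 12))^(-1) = (1 11)(5 7 12)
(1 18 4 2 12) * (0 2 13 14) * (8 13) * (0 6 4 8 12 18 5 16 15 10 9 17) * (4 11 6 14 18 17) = (0 2 17)(1 5 16 15 10 9 4 12)(6 11)(8 13 18) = [2, 5, 17, 3, 12, 16, 11, 7, 13, 4, 9, 6, 1, 18, 14, 10, 15, 0, 8]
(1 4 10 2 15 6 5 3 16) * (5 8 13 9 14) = [0, 4, 15, 16, 10, 3, 8, 7, 13, 14, 2, 11, 12, 9, 5, 6, 1] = (1 4 10 2 15 6 8 13 9 14 5 3 16)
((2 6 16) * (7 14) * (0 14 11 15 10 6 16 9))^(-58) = ((0 14 7 11 15 10 6 9)(2 16))^(-58) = (16)(0 6 15 7)(9 10 11 14)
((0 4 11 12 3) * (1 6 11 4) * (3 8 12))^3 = (0 11 1 3 6)(8 12)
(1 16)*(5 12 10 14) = [0, 16, 2, 3, 4, 12, 6, 7, 8, 9, 14, 11, 10, 13, 5, 15, 1] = (1 16)(5 12 10 14)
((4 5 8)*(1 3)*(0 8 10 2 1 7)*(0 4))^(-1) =(0 8)(1 2 10 5 4 7 3)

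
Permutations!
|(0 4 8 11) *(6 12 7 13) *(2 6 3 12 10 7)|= 28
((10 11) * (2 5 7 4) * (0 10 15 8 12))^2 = ((0 10 11 15 8 12)(2 5 7 4))^2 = (0 11 8)(2 7)(4 5)(10 15 12)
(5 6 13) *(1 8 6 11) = (1 8 6 13 5 11) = [0, 8, 2, 3, 4, 11, 13, 7, 6, 9, 10, 1, 12, 5]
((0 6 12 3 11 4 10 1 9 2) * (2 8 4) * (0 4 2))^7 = ((0 6 12 3 11)(1 9 8 2 4 10))^7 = (0 12 11 6 3)(1 9 8 2 4 10)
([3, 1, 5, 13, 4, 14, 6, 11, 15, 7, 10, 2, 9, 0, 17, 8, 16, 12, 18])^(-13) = (18)(0 13 3)(2 17 7 5 12 11 14 9)(8 15)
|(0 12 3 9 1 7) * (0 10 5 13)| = 9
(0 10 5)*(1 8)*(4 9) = (0 10 5)(1 8)(4 9) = [10, 8, 2, 3, 9, 0, 6, 7, 1, 4, 5]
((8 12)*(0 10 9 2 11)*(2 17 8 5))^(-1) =((0 10 9 17 8 12 5 2 11))^(-1) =(0 11 2 5 12 8 17 9 10)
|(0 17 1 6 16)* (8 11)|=|(0 17 1 6 16)(8 11)|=10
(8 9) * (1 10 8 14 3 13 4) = [0, 10, 2, 13, 1, 5, 6, 7, 9, 14, 8, 11, 12, 4, 3] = (1 10 8 9 14 3 13 4)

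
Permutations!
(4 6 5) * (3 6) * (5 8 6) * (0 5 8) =[5, 1, 2, 8, 3, 4, 0, 7, 6] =(0 5 4 3 8 6)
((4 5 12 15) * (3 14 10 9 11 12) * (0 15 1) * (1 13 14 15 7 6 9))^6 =(0 13 6 10 11)(1 12 7 14 9)(3 4)(5 15)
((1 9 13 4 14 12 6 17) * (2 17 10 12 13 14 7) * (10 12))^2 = ((1 9 14 13 4 7 2 17)(6 12))^2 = (1 14 4 2)(7 17 9 13)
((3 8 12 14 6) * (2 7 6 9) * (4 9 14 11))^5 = ((14)(2 7 6 3 8 12 11 4 9))^5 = (14)(2 12 7 11 6 4 3 9 8)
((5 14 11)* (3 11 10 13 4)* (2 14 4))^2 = (2 10)(3 5)(4 11)(13 14) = ((2 14 10 13)(3 11 5 4))^2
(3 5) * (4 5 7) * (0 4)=(0 4 5 3 7)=[4, 1, 2, 7, 5, 3, 6, 0]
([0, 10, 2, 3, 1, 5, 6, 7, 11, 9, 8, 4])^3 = [0, 11, 2, 3, 8, 5, 6, 7, 1, 9, 4, 10]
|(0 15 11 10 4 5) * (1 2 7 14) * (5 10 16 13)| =|(0 15 11 16 13 5)(1 2 7 14)(4 10)| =12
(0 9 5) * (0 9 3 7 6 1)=(0 3 7 6 1)(5 9)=[3, 0, 2, 7, 4, 9, 1, 6, 8, 5]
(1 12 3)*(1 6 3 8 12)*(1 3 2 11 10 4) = [0, 3, 11, 6, 1, 5, 2, 7, 12, 9, 4, 10, 8] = (1 3 6 2 11 10 4)(8 12)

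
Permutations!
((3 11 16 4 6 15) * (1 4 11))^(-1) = ((1 4 6 15 3)(11 16))^(-1) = (1 3 15 6 4)(11 16)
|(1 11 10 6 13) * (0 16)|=|(0 16)(1 11 10 6 13)|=10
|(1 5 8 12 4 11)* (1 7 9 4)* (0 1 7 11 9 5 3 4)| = 20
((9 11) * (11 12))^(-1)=(9 11 12)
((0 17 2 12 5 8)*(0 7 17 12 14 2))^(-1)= ((0 12 5 8 7 17)(2 14))^(-1)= (0 17 7 8 5 12)(2 14)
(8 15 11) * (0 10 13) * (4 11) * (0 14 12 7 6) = (0 10 13 14 12 7 6)(4 11 8 15) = [10, 1, 2, 3, 11, 5, 0, 6, 15, 9, 13, 8, 7, 14, 12, 4]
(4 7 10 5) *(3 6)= [0, 1, 2, 6, 7, 4, 3, 10, 8, 9, 5]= (3 6)(4 7 10 5)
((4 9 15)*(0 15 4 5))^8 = ((0 15 5)(4 9))^8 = (0 5 15)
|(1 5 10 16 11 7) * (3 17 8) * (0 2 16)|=|(0 2 16 11 7 1 5 10)(3 17 8)|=24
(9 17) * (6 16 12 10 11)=(6 16 12 10 11)(9 17)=[0, 1, 2, 3, 4, 5, 16, 7, 8, 17, 11, 6, 10, 13, 14, 15, 12, 9]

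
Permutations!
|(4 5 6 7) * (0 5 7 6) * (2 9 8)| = 6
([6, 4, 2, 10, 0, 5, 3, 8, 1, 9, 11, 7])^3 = [10, 6, 2, 7, 3, 5, 11, 4, 0, 9, 8, 1]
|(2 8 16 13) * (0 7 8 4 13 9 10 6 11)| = 24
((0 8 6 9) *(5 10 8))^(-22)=((0 5 10 8 6 9))^(-22)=(0 10 6)(5 8 9)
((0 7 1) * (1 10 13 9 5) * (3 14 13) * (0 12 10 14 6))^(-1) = (0 6 3 10 12 1 5 9 13 14 7)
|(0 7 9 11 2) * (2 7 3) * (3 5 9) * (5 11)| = |(0 11 7 3 2)(5 9)| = 10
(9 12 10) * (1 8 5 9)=(1 8 5 9 12 10)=[0, 8, 2, 3, 4, 9, 6, 7, 5, 12, 1, 11, 10]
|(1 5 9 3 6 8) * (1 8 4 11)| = |(1 5 9 3 6 4 11)| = 7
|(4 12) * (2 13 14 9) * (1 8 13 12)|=8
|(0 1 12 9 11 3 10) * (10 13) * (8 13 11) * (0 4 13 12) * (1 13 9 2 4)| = |(0 13 10 1)(2 4 9 8 12)(3 11)| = 20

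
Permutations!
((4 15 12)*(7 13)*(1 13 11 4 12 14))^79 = ((1 13 7 11 4 15 14))^79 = (1 7 4 14 13 11 15)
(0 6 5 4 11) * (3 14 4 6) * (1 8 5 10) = (0 3 14 4 11)(1 8 5 6 10) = [3, 8, 2, 14, 11, 6, 10, 7, 5, 9, 1, 0, 12, 13, 4]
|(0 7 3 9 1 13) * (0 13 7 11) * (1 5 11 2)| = |(13)(0 2 1 7 3 9 5 11)| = 8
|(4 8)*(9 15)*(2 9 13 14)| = 10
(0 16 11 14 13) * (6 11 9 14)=[16, 1, 2, 3, 4, 5, 11, 7, 8, 14, 10, 6, 12, 0, 13, 15, 9]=(0 16 9 14 13)(6 11)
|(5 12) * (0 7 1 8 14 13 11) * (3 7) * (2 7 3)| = |(0 2 7 1 8 14 13 11)(5 12)| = 8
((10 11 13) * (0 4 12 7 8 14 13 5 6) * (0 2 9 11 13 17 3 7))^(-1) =((0 4 12)(2 9 11 5 6)(3 7 8 14 17)(10 13))^(-1) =(0 12 4)(2 6 5 11 9)(3 17 14 8 7)(10 13)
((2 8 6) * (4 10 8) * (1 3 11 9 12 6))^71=(1 3 11 9 12 6 2 4 10 8)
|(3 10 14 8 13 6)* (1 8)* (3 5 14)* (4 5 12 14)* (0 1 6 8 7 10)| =30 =|(0 1 7 10 3)(4 5)(6 12 14)(8 13)|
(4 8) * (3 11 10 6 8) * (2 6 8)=(2 6)(3 11 10 8 4)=[0, 1, 6, 11, 3, 5, 2, 7, 4, 9, 8, 10]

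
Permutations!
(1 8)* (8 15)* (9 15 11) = (1 11 9 15 8) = [0, 11, 2, 3, 4, 5, 6, 7, 1, 15, 10, 9, 12, 13, 14, 8]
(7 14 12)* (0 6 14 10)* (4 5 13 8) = (0 6 14 12 7 10)(4 5 13 8) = [6, 1, 2, 3, 5, 13, 14, 10, 4, 9, 0, 11, 7, 8, 12]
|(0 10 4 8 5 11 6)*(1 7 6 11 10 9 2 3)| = |(11)(0 9 2 3 1 7 6)(4 8 5 10)| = 28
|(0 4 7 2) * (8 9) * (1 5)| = |(0 4 7 2)(1 5)(8 9)| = 4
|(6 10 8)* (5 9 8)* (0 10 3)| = 7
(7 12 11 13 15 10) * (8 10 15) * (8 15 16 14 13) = (7 12 11 8 10)(13 15 16 14) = [0, 1, 2, 3, 4, 5, 6, 12, 10, 9, 7, 8, 11, 15, 13, 16, 14]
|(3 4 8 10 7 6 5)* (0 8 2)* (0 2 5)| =|(0 8 10 7 6)(3 4 5)| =15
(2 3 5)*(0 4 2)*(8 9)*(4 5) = [5, 1, 3, 4, 2, 0, 6, 7, 9, 8] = (0 5)(2 3 4)(8 9)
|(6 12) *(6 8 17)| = 4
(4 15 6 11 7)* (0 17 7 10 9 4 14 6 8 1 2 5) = (0 17 7 14 6 11 10 9 4 15 8 1 2 5) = [17, 2, 5, 3, 15, 0, 11, 14, 1, 4, 9, 10, 12, 13, 6, 8, 16, 7]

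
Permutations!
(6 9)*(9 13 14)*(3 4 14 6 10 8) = (3 4 14 9 10 8)(6 13) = [0, 1, 2, 4, 14, 5, 13, 7, 3, 10, 8, 11, 12, 6, 9]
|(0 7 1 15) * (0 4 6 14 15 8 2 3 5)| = |(0 7 1 8 2 3 5)(4 6 14 15)| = 28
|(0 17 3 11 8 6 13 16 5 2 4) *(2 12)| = 12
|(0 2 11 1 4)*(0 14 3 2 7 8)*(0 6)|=12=|(0 7 8 6)(1 4 14 3 2 11)|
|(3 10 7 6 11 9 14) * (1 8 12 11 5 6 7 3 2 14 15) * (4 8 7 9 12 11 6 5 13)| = 12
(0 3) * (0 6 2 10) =(0 3 6 2 10) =[3, 1, 10, 6, 4, 5, 2, 7, 8, 9, 0]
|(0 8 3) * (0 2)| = |(0 8 3 2)| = 4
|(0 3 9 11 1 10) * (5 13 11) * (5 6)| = 9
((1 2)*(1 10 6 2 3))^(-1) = (1 3)(2 6 10)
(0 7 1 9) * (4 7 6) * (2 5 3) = (0 6 4 7 1 9)(2 5 3) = [6, 9, 5, 2, 7, 3, 4, 1, 8, 0]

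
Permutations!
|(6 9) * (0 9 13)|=4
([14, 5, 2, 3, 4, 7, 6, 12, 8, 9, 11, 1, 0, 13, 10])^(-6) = (0 10 1 7)(5 12 14 11)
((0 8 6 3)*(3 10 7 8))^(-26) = ((0 3)(6 10 7 8))^(-26) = (6 7)(8 10)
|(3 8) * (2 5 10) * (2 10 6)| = 6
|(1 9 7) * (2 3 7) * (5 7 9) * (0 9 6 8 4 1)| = |(0 9 2 3 6 8 4 1 5 7)| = 10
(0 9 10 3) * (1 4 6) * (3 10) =(10)(0 9 3)(1 4 6) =[9, 4, 2, 0, 6, 5, 1, 7, 8, 3, 10]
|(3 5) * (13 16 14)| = 6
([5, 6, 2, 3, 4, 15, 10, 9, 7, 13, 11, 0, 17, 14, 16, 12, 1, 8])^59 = [11, 16, 2, 3, 4, 0, 1, 8, 17, 7, 6, 10, 15, 9, 13, 5, 14, 12]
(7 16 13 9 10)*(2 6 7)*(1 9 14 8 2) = (1 9 10)(2 6 7 16 13 14 8) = [0, 9, 6, 3, 4, 5, 7, 16, 2, 10, 1, 11, 12, 14, 8, 15, 13]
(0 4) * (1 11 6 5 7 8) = (0 4)(1 11 6 5 7 8) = [4, 11, 2, 3, 0, 7, 5, 8, 1, 9, 10, 6]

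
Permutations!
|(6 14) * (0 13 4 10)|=4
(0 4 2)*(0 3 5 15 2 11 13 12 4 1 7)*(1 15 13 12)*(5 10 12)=[15, 7, 3, 10, 11, 13, 6, 0, 8, 9, 12, 5, 4, 1, 14, 2]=(0 15 2 3 10 12 4 11 5 13 1 7)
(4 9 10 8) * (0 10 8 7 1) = (0 10 7 1)(4 9 8) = [10, 0, 2, 3, 9, 5, 6, 1, 4, 8, 7]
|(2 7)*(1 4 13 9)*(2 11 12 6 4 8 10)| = |(1 8 10 2 7 11 12 6 4 13 9)| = 11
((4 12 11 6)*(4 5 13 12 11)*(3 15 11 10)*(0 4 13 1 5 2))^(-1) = (0 2 6 11 15 3 10 4)(1 5)(12 13)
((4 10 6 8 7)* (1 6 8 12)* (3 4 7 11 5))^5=((1 6 12)(3 4 10 8 11 5))^5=(1 12 6)(3 5 11 8 10 4)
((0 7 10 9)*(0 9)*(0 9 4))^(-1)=(0 4 9 10 7)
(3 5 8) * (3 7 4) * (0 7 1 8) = (0 7 4 3 5)(1 8) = [7, 8, 2, 5, 3, 0, 6, 4, 1]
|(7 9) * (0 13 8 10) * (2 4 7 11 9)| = |(0 13 8 10)(2 4 7)(9 11)| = 12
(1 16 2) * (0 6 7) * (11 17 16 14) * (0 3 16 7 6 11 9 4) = (0 11 17 7 3 16 2 1 14 9 4) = [11, 14, 1, 16, 0, 5, 6, 3, 8, 4, 10, 17, 12, 13, 9, 15, 2, 7]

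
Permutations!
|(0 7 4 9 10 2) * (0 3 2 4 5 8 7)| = |(2 3)(4 9 10)(5 8 7)| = 6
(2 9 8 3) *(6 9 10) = (2 10 6 9 8 3) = [0, 1, 10, 2, 4, 5, 9, 7, 3, 8, 6]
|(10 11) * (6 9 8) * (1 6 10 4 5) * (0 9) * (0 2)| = |(0 9 8 10 11 4 5 1 6 2)| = 10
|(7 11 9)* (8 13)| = |(7 11 9)(8 13)| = 6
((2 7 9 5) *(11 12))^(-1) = ((2 7 9 5)(11 12))^(-1) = (2 5 9 7)(11 12)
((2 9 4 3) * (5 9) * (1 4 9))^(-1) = (9)(1 5 2 3 4) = ((9)(1 4 3 2 5))^(-1)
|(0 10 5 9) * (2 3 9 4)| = |(0 10 5 4 2 3 9)| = 7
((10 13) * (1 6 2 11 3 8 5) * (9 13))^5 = ((1 6 2 11 3 8 5)(9 13 10))^5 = (1 8 11 6 5 3 2)(9 10 13)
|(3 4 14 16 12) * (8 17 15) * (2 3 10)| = 21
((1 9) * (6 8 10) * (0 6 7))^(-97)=(0 10 6 7 8)(1 9)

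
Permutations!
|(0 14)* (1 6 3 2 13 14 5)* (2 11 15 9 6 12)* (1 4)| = |(0 5 4 1 12 2 13 14)(3 11 15 9 6)| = 40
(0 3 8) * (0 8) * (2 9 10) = (0 3)(2 9 10) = [3, 1, 9, 0, 4, 5, 6, 7, 8, 10, 2]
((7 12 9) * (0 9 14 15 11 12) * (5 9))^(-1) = (0 7 9 5)(11 15 14 12) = ((0 5 9 7)(11 12 14 15))^(-1)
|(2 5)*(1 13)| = |(1 13)(2 5)| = 2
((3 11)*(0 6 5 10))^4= ((0 6 5 10)(3 11))^4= (11)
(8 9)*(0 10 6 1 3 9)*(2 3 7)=[10, 7, 3, 9, 4, 5, 1, 2, 0, 8, 6]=(0 10 6 1 7 2 3 9 8)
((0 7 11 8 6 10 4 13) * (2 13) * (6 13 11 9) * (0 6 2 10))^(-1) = (0 6 13 8 11 2 9 7)(4 10) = ((0 7 9 2 11 8 13 6)(4 10))^(-1)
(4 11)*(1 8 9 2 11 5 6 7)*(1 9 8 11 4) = (1 11)(2 4 5 6 7 9) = [0, 11, 4, 3, 5, 6, 7, 9, 8, 2, 10, 1]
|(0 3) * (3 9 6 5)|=5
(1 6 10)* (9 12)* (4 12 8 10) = [0, 6, 2, 3, 12, 5, 4, 7, 10, 8, 1, 11, 9] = (1 6 4 12 9 8 10)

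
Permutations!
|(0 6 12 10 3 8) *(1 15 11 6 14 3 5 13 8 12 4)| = |(0 14 3 12 10 5 13 8)(1 15 11 6 4)| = 40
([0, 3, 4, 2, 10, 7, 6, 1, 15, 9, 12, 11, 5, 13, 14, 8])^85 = (1 12 2 7 10 3 5 4)(8 15)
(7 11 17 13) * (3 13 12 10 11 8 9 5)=(3 13 7 8 9 5)(10 11 17 12)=[0, 1, 2, 13, 4, 3, 6, 8, 9, 5, 11, 17, 10, 7, 14, 15, 16, 12]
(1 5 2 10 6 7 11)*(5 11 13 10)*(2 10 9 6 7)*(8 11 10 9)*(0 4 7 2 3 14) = (0 4 7 13 8 11 1 10 2 5 9 6 3 14) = [4, 10, 5, 14, 7, 9, 3, 13, 11, 6, 2, 1, 12, 8, 0]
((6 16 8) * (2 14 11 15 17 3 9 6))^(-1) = (2 8 16 6 9 3 17 15 11 14)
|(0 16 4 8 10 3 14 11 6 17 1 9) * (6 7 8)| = |(0 16 4 6 17 1 9)(3 14 11 7 8 10)| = 42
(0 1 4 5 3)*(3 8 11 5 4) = (0 1 3)(5 8 11) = [1, 3, 2, 0, 4, 8, 6, 7, 11, 9, 10, 5]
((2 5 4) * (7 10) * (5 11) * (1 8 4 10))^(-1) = (1 7 10 5 11 2 4 8)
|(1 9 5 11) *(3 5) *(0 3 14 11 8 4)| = 20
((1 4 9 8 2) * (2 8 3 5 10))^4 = ((1 4 9 3 5 10 2))^4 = (1 5 4 10 9 2 3)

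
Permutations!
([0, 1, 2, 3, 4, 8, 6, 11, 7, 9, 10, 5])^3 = [0, 1, 2, 3, 4, 11, 6, 8, 5, 9, 10, 7]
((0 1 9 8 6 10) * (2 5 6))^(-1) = (0 10 6 5 2 8 9 1)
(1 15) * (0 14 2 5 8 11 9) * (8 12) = (0 14 2 5 12 8 11 9)(1 15) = [14, 15, 5, 3, 4, 12, 6, 7, 11, 0, 10, 9, 8, 13, 2, 1]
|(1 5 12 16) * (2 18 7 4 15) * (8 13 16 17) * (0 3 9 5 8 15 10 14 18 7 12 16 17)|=17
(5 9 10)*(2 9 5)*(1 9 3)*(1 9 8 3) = (1 8 3 9 10 2) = [0, 8, 1, 9, 4, 5, 6, 7, 3, 10, 2]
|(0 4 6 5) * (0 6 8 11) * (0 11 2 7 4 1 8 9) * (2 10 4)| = 6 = |(11)(0 1 8 10 4 9)(2 7)(5 6)|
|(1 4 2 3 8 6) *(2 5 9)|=|(1 4 5 9 2 3 8 6)|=8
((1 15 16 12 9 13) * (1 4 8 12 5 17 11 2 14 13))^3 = (1 5 2 4 9 16 11 13 12 15 17 14 8)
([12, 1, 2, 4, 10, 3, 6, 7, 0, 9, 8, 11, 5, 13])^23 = [5, 1, 2, 10, 8, 4, 6, 7, 12, 9, 0, 11, 3, 13]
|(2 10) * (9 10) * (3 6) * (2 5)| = 4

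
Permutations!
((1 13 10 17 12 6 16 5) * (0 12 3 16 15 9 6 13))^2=(0 13 17 16 1 12 10 3 5)(6 9 15)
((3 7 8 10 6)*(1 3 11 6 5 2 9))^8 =(11)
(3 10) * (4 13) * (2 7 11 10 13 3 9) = (2 7 11 10 9)(3 13 4) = [0, 1, 7, 13, 3, 5, 6, 11, 8, 2, 9, 10, 12, 4]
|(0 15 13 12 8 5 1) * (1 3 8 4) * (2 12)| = 21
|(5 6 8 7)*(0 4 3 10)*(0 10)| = |(10)(0 4 3)(5 6 8 7)| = 12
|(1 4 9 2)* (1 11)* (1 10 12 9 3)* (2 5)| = 6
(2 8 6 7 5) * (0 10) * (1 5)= (0 10)(1 5 2 8 6 7)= [10, 5, 8, 3, 4, 2, 7, 1, 6, 9, 0]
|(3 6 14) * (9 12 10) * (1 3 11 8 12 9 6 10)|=|(1 3 10 6 14 11 8 12)|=8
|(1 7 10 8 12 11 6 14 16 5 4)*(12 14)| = 24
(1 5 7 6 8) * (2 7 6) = (1 5 6 8)(2 7) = [0, 5, 7, 3, 4, 6, 8, 2, 1]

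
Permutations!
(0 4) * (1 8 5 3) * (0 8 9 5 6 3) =(0 4 8 6 3 1 9 5) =[4, 9, 2, 1, 8, 0, 3, 7, 6, 5]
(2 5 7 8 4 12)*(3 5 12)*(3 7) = (2 12)(3 5)(4 7 8) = [0, 1, 12, 5, 7, 3, 6, 8, 4, 9, 10, 11, 2]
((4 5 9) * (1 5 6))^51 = (1 5 9 4 6)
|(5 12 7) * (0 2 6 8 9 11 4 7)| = |(0 2 6 8 9 11 4 7 5 12)| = 10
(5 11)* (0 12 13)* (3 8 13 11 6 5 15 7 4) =(0 12 11 15 7 4 3 8 13)(5 6) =[12, 1, 2, 8, 3, 6, 5, 4, 13, 9, 10, 15, 11, 0, 14, 7]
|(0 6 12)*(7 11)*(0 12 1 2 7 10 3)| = |(12)(0 6 1 2 7 11 10 3)| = 8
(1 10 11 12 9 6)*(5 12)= (1 10 11 5 12 9 6)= [0, 10, 2, 3, 4, 12, 1, 7, 8, 6, 11, 5, 9]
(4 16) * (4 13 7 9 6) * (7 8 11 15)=(4 16 13 8 11 15 7 9 6)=[0, 1, 2, 3, 16, 5, 4, 9, 11, 6, 10, 15, 12, 8, 14, 7, 13]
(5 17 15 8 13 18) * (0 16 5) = (0 16 5 17 15 8 13 18) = [16, 1, 2, 3, 4, 17, 6, 7, 13, 9, 10, 11, 12, 18, 14, 8, 5, 15, 0]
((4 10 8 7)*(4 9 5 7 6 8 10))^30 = (10)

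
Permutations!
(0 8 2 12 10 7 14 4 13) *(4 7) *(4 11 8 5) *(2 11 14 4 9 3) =(0 5 9 3 2 12 10 14 7 4 13)(8 11) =[5, 1, 12, 2, 13, 9, 6, 4, 11, 3, 14, 8, 10, 0, 7]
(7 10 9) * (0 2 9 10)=(10)(0 2 9 7)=[2, 1, 9, 3, 4, 5, 6, 0, 8, 7, 10]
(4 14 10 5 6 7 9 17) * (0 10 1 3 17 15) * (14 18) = (0 10 5 6 7 9 15)(1 3 17 4 18 14) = [10, 3, 2, 17, 18, 6, 7, 9, 8, 15, 5, 11, 12, 13, 1, 0, 16, 4, 14]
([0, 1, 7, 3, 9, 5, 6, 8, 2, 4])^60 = [0, 1, 2, 3, 4, 5, 6, 7, 8, 9]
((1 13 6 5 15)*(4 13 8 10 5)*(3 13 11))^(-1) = ((1 8 10 5 15)(3 13 6 4 11))^(-1) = (1 15 5 10 8)(3 11 4 6 13)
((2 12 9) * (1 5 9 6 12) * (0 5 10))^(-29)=(0 5 9 2 1 10)(6 12)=((0 5 9 2 1 10)(6 12))^(-29)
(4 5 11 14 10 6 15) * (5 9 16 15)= (4 9 16 15)(5 11 14 10 6)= [0, 1, 2, 3, 9, 11, 5, 7, 8, 16, 6, 14, 12, 13, 10, 4, 15]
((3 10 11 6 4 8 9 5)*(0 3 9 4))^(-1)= (0 6 11 10 3)(4 8)(5 9)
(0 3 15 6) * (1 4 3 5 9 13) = (0 5 9 13 1 4 3 15 6) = [5, 4, 2, 15, 3, 9, 0, 7, 8, 13, 10, 11, 12, 1, 14, 6]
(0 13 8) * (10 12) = [13, 1, 2, 3, 4, 5, 6, 7, 0, 9, 12, 11, 10, 8] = (0 13 8)(10 12)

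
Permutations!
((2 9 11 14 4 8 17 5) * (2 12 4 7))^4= (2 7 14 11 9)(4 12 5 17 8)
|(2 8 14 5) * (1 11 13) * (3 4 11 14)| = |(1 14 5 2 8 3 4 11 13)| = 9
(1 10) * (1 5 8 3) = (1 10 5 8 3) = [0, 10, 2, 1, 4, 8, 6, 7, 3, 9, 5]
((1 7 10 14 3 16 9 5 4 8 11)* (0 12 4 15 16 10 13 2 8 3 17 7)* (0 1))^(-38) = ((0 12 4 3 10 14 17 7 13 2 8 11)(5 15 16 9))^(-38) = (0 8 13 17 10 4)(2 7 14 3 12 11)(5 16)(9 15)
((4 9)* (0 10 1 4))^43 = ((0 10 1 4 9))^43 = (0 4 10 9 1)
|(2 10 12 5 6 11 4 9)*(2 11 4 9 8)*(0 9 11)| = 14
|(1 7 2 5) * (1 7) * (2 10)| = 4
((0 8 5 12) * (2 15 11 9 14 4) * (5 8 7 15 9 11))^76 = (0 7 15 5 12)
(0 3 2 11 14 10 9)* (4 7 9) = [3, 1, 11, 2, 7, 5, 6, 9, 8, 0, 4, 14, 12, 13, 10] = (0 3 2 11 14 10 4 7 9)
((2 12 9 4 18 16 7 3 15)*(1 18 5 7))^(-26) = (1 18 16)(2 3 5 9)(4 12 15 7)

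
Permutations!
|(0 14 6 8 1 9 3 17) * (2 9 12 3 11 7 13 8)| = 13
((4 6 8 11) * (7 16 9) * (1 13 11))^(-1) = ((1 13 11 4 6 8)(7 16 9))^(-1) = (1 8 6 4 11 13)(7 9 16)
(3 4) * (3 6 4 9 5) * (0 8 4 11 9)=(0 8 4 6 11 9 5 3)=[8, 1, 2, 0, 6, 3, 11, 7, 4, 5, 10, 9]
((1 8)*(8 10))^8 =((1 10 8))^8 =(1 8 10)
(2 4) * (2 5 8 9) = [0, 1, 4, 3, 5, 8, 6, 7, 9, 2] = (2 4 5 8 9)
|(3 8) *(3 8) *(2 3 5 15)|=4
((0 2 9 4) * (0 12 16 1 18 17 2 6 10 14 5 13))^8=((0 6 10 14 5 13)(1 18 17 2 9 4 12 16))^8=(18)(0 10 5)(6 14 13)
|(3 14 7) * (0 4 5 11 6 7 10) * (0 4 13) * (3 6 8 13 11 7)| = 28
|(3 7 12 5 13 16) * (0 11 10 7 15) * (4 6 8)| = |(0 11 10 7 12 5 13 16 3 15)(4 6 8)| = 30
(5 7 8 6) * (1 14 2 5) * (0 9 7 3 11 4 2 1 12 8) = (0 9 7)(1 14)(2 5 3 11 4)(6 12 8) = [9, 14, 5, 11, 2, 3, 12, 0, 6, 7, 10, 4, 8, 13, 1]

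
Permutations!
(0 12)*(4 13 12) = (0 4 13 12) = [4, 1, 2, 3, 13, 5, 6, 7, 8, 9, 10, 11, 0, 12]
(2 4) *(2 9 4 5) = (2 5)(4 9) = [0, 1, 5, 3, 9, 2, 6, 7, 8, 4]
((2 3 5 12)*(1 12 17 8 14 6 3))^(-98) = ((1 12 2)(3 5 17 8 14 6))^(-98) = (1 12 2)(3 14 17)(5 6 8)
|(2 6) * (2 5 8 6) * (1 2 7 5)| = 6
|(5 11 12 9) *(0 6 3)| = 12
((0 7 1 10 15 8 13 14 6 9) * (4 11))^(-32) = ((0 7 1 10 15 8 13 14 6 9)(4 11))^(-32) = (0 6 13 15 1)(7 9 14 8 10)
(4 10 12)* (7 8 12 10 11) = (4 11 7 8 12) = [0, 1, 2, 3, 11, 5, 6, 8, 12, 9, 10, 7, 4]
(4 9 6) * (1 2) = [0, 2, 1, 3, 9, 5, 4, 7, 8, 6] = (1 2)(4 9 6)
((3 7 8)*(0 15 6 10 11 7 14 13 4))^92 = ((0 15 6 10 11 7 8 3 14 13 4))^92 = (0 11 14 15 7 13 6 8 4 10 3)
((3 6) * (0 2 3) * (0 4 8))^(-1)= ((0 2 3 6 4 8))^(-1)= (0 8 4 6 3 2)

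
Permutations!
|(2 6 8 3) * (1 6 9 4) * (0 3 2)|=|(0 3)(1 6 8 2 9 4)|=6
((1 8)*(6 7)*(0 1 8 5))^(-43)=((8)(0 1 5)(6 7))^(-43)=(8)(0 5 1)(6 7)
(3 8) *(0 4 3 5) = (0 4 3 8 5) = [4, 1, 2, 8, 3, 0, 6, 7, 5]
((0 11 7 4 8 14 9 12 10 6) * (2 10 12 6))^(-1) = ((0 11 7 4 8 14 9 6)(2 10))^(-1) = (0 6 9 14 8 4 7 11)(2 10)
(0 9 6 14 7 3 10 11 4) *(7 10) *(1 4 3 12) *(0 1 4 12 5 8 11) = (0 9 6 14 10)(1 12 4)(3 7 5 8 11) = [9, 12, 2, 7, 1, 8, 14, 5, 11, 6, 0, 3, 4, 13, 10]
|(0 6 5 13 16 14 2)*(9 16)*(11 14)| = 9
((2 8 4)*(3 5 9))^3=((2 8 4)(3 5 9))^3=(9)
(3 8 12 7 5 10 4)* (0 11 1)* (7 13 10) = (0 11 1)(3 8 12 13 10 4)(5 7) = [11, 0, 2, 8, 3, 7, 6, 5, 12, 9, 4, 1, 13, 10]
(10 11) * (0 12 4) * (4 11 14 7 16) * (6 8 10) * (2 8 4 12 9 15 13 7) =(0 9 15 13 7 16 12 11 6 4)(2 8 10 14) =[9, 1, 8, 3, 0, 5, 4, 16, 10, 15, 14, 6, 11, 7, 2, 13, 12]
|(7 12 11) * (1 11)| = 4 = |(1 11 7 12)|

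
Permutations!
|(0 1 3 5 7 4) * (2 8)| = 6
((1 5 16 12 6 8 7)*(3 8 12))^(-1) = (1 7 8 3 16 5)(6 12) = ((1 5 16 3 8 7)(6 12))^(-1)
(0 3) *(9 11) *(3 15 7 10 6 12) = (0 15 7 10 6 12 3)(9 11) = [15, 1, 2, 0, 4, 5, 12, 10, 8, 11, 6, 9, 3, 13, 14, 7]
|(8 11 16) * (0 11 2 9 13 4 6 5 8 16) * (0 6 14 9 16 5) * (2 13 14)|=|(0 11 6)(2 16 5 8 13 4)(9 14)|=6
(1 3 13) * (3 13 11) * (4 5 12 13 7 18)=[0, 7, 2, 11, 5, 12, 6, 18, 8, 9, 10, 3, 13, 1, 14, 15, 16, 17, 4]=(1 7 18 4 5 12 13)(3 11)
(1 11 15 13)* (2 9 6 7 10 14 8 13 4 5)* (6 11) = (1 6 7 10 14 8 13)(2 9 11 15 4 5) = [0, 6, 9, 3, 5, 2, 7, 10, 13, 11, 14, 15, 12, 1, 8, 4]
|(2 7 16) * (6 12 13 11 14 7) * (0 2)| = |(0 2 6 12 13 11 14 7 16)| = 9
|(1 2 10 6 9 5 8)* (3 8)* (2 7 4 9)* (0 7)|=|(0 7 4 9 5 3 8 1)(2 10 6)|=24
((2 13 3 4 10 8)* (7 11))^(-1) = (2 8 10 4 3 13)(7 11)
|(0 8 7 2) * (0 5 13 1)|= 7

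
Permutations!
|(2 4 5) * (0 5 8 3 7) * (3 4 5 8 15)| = 6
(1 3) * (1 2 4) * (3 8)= (1 8 3 2 4)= [0, 8, 4, 2, 1, 5, 6, 7, 3]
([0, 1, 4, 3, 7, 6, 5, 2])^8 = [0, 1, 7, 3, 2, 5, 6, 4]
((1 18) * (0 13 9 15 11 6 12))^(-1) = ((0 13 9 15 11 6 12)(1 18))^(-1) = (0 12 6 11 15 9 13)(1 18)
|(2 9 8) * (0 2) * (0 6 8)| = 6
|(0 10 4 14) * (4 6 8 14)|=|(0 10 6 8 14)|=5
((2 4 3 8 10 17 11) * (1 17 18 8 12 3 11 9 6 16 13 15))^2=(1 9 16 15 17 6 13)(2 11 4)(8 18 10)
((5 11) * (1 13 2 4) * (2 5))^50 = ((1 13 5 11 2 4))^50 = (1 5 2)(4 13 11)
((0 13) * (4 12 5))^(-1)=(0 13)(4 5 12)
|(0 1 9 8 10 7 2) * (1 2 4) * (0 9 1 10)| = |(0 2 9 8)(4 10 7)| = 12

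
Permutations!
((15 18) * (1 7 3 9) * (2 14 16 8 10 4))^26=(18)(1 3)(2 16 10)(4 14 8)(7 9)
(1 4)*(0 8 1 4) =(0 8 1) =[8, 0, 2, 3, 4, 5, 6, 7, 1]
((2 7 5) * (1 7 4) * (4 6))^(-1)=(1 4 6 2 5 7)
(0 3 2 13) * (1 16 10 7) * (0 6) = (0 3 2 13 6)(1 16 10 7) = [3, 16, 13, 2, 4, 5, 0, 1, 8, 9, 7, 11, 12, 6, 14, 15, 10]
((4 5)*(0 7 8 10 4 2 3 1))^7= ((0 7 8 10 4 5 2 3 1))^7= (0 3 5 10 7 1 2 4 8)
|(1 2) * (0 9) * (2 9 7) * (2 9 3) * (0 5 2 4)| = 8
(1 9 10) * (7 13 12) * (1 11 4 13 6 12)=(1 9 10 11 4 13)(6 12 7)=[0, 9, 2, 3, 13, 5, 12, 6, 8, 10, 11, 4, 7, 1]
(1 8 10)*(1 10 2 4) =[0, 8, 4, 3, 1, 5, 6, 7, 2, 9, 10] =(10)(1 8 2 4)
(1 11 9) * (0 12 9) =(0 12 9 1 11) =[12, 11, 2, 3, 4, 5, 6, 7, 8, 1, 10, 0, 9]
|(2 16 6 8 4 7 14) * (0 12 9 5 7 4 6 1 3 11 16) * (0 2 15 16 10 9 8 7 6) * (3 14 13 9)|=60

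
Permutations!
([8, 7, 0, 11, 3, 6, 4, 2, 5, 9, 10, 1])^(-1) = (0 2 7 1 11 3 4 6 5 8)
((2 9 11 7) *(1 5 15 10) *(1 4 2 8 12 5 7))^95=((1 7 8 12 5 15 10 4 2 9 11))^95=(1 4 12 11 10 8 9 15 7 2 5)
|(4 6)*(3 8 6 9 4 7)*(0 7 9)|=7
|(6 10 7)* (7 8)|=|(6 10 8 7)|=4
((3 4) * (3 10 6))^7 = ((3 4 10 6))^7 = (3 6 10 4)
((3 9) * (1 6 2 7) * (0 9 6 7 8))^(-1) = ((0 9 3 6 2 8)(1 7))^(-1) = (0 8 2 6 3 9)(1 7)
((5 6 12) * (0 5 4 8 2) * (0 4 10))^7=(0 6 10 5 12)(2 4 8)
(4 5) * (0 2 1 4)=(0 2 1 4 5)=[2, 4, 1, 3, 5, 0]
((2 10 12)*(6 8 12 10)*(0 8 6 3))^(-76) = (0 3 2 12 8)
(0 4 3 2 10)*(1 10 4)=[1, 10, 4, 2, 3, 5, 6, 7, 8, 9, 0]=(0 1 10)(2 4 3)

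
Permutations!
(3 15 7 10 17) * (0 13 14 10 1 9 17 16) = (0 13 14 10 16)(1 9 17 3 15 7) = [13, 9, 2, 15, 4, 5, 6, 1, 8, 17, 16, 11, 12, 14, 10, 7, 0, 3]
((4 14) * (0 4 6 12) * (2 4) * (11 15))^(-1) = (0 12 6 14 4 2)(11 15)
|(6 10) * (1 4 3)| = |(1 4 3)(6 10)| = 6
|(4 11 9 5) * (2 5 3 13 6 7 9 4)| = |(2 5)(3 13 6 7 9)(4 11)| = 10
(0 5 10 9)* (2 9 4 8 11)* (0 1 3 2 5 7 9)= (0 7 9 1 3 2)(4 8 11 5 10)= [7, 3, 0, 2, 8, 10, 6, 9, 11, 1, 4, 5]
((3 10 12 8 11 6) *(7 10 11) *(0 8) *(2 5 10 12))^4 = ((0 8 7 12)(2 5 10)(3 11 6))^4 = (12)(2 5 10)(3 11 6)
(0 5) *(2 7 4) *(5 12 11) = [12, 1, 7, 3, 2, 0, 6, 4, 8, 9, 10, 5, 11] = (0 12 11 5)(2 7 4)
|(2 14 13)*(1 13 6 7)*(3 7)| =|(1 13 2 14 6 3 7)| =7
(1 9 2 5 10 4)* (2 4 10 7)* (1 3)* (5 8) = (10)(1 9 4 3)(2 8 5 7) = [0, 9, 8, 1, 3, 7, 6, 2, 5, 4, 10]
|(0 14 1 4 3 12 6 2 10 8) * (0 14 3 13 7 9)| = |(0 3 12 6 2 10 8 14 1 4 13 7 9)| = 13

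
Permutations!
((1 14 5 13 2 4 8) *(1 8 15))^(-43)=(1 15 4 2 13 5 14)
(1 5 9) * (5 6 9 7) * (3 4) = [0, 6, 2, 4, 3, 7, 9, 5, 8, 1] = (1 6 9)(3 4)(5 7)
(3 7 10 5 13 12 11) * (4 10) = (3 7 4 10 5 13 12 11) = [0, 1, 2, 7, 10, 13, 6, 4, 8, 9, 5, 3, 11, 12]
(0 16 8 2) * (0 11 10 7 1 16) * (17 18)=(1 16 8 2 11 10 7)(17 18)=[0, 16, 11, 3, 4, 5, 6, 1, 2, 9, 7, 10, 12, 13, 14, 15, 8, 18, 17]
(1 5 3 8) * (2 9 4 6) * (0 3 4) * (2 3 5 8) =[5, 8, 9, 2, 6, 4, 3, 7, 1, 0] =(0 5 4 6 3 2 9)(1 8)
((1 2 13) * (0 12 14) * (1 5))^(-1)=((0 12 14)(1 2 13 5))^(-1)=(0 14 12)(1 5 13 2)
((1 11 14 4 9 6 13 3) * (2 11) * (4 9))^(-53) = (1 14 13 2 9 3 11 6)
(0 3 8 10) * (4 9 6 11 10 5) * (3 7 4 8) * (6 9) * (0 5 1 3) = (0 7 4 6 11 10 5 8 1 3) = [7, 3, 2, 0, 6, 8, 11, 4, 1, 9, 5, 10]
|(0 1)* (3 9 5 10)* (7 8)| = 4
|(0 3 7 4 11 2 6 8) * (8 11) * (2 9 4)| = 9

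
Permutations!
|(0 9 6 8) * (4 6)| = 5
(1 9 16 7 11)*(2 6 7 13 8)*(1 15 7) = (1 9 16 13 8 2 6)(7 11 15) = [0, 9, 6, 3, 4, 5, 1, 11, 2, 16, 10, 15, 12, 8, 14, 7, 13]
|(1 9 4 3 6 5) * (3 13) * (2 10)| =|(1 9 4 13 3 6 5)(2 10)| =14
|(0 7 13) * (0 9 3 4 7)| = |(3 4 7 13 9)| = 5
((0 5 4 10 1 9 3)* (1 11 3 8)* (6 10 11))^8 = ((0 5 4 11 3)(1 9 8)(6 10))^8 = (0 11 5 3 4)(1 8 9)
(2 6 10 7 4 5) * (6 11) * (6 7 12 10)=[0, 1, 11, 3, 5, 2, 6, 4, 8, 9, 12, 7, 10]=(2 11 7 4 5)(10 12)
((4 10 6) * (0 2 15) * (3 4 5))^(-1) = ((0 2 15)(3 4 10 6 5))^(-1) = (0 15 2)(3 5 6 10 4)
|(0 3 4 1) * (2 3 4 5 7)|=|(0 4 1)(2 3 5 7)|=12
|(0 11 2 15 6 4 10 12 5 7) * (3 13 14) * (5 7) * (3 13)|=|(0 11 2 15 6 4 10 12 7)(13 14)|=18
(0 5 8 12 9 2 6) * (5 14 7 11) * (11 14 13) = (0 13 11 5 8 12 9 2 6)(7 14) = [13, 1, 6, 3, 4, 8, 0, 14, 12, 2, 10, 5, 9, 11, 7]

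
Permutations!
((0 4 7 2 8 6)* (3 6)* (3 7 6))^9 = (8)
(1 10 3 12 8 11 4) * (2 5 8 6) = (1 10 3 12 6 2 5 8 11 4) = [0, 10, 5, 12, 1, 8, 2, 7, 11, 9, 3, 4, 6]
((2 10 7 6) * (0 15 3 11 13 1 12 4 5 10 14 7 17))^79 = ((0 15 3 11 13 1 12 4 5 10 17)(2 14 7 6))^79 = (0 3 13 12 5 17 15 11 1 4 10)(2 6 7 14)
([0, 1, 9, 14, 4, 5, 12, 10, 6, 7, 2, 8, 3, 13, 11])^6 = (14)(2 7)(9 10)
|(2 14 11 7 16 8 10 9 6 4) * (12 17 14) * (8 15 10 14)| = 13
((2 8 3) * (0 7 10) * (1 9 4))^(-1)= (0 10 7)(1 4 9)(2 3 8)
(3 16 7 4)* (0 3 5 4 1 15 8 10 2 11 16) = [3, 15, 11, 0, 5, 4, 6, 1, 10, 9, 2, 16, 12, 13, 14, 8, 7] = (0 3)(1 15 8 10 2 11 16 7)(4 5)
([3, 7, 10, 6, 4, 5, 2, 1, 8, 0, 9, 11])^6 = [0, 1, 2, 3, 4, 5, 6, 7, 8, 9, 10, 11]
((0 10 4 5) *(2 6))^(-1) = (0 5 4 10)(2 6)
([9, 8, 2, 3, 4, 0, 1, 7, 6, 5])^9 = [0, 1, 2, 3, 4, 5, 6, 7, 8, 9]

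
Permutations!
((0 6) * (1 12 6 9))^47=(0 1 6 9 12)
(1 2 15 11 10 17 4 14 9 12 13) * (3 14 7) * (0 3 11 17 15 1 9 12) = (0 3 14 12 13 9)(1 2)(4 7 11 10 15 17) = [3, 2, 1, 14, 7, 5, 6, 11, 8, 0, 15, 10, 13, 9, 12, 17, 16, 4]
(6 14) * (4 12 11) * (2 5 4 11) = [0, 1, 5, 3, 12, 4, 14, 7, 8, 9, 10, 11, 2, 13, 6] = (2 5 4 12)(6 14)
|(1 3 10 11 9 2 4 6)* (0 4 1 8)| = 12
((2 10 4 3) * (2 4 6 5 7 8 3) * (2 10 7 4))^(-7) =((2 7 8 3)(4 10 6 5))^(-7) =(2 7 8 3)(4 10 6 5)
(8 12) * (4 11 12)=[0, 1, 2, 3, 11, 5, 6, 7, 4, 9, 10, 12, 8]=(4 11 12 8)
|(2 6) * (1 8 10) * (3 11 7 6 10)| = 8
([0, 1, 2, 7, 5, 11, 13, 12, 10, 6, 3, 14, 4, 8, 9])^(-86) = [0, 1, 2, 8, 7, 12, 14, 10, 6, 11, 13, 4, 3, 9, 5]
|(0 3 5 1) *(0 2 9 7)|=|(0 3 5 1 2 9 7)|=7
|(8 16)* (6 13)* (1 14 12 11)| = |(1 14 12 11)(6 13)(8 16)| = 4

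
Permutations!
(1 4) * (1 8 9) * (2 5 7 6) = (1 4 8 9)(2 5 7 6) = [0, 4, 5, 3, 8, 7, 2, 6, 9, 1]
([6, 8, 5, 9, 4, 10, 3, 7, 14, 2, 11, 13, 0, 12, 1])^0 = [0, 1, 2, 3, 4, 5, 6, 7, 8, 9, 10, 11, 12, 13, 14]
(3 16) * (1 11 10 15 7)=[0, 11, 2, 16, 4, 5, 6, 1, 8, 9, 15, 10, 12, 13, 14, 7, 3]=(1 11 10 15 7)(3 16)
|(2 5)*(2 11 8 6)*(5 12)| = |(2 12 5 11 8 6)| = 6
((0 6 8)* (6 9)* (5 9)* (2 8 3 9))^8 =(3 6 9)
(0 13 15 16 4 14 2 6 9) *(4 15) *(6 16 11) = (0 13 4 14 2 16 15 11 6 9) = [13, 1, 16, 3, 14, 5, 9, 7, 8, 0, 10, 6, 12, 4, 2, 11, 15]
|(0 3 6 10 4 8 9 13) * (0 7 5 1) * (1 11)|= 12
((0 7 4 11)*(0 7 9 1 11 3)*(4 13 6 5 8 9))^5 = (0 3 4)(1 5 7 9 6 11 8 13) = ((0 4 3)(1 11 7 13 6 5 8 9))^5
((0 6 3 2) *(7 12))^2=((0 6 3 2)(7 12))^2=(12)(0 3)(2 6)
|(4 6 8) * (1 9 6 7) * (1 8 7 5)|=7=|(1 9 6 7 8 4 5)|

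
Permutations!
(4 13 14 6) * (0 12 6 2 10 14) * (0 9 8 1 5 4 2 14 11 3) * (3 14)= (0 12 6 2 10 11 14 3)(1 5 4 13 9 8)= [12, 5, 10, 0, 13, 4, 2, 7, 1, 8, 11, 14, 6, 9, 3]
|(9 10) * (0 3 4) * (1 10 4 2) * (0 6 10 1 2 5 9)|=7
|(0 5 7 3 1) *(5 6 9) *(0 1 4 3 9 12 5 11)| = 14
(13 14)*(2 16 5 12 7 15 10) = (2 16 5 12 7 15 10)(13 14) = [0, 1, 16, 3, 4, 12, 6, 15, 8, 9, 2, 11, 7, 14, 13, 10, 5]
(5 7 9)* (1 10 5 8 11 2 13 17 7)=(1 10 5)(2 13 17 7 9 8 11)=[0, 10, 13, 3, 4, 1, 6, 9, 11, 8, 5, 2, 12, 17, 14, 15, 16, 7]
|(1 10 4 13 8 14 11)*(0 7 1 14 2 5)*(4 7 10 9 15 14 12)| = 14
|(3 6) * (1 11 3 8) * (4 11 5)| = |(1 5 4 11 3 6 8)| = 7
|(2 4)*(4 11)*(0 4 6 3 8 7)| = 8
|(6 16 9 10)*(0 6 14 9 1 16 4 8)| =|(0 6 4 8)(1 16)(9 10 14)| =12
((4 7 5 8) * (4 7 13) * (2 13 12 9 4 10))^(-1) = ((2 13 10)(4 12 9)(5 8 7))^(-1) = (2 10 13)(4 9 12)(5 7 8)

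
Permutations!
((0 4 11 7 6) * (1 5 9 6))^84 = (0 1)(4 5)(6 7)(9 11)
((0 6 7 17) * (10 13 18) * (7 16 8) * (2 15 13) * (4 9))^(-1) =((0 6 16 8 7 17)(2 15 13 18 10)(4 9))^(-1) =(0 17 7 8 16 6)(2 10 18 13 15)(4 9)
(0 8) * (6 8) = (0 6 8) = [6, 1, 2, 3, 4, 5, 8, 7, 0]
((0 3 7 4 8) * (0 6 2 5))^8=(8)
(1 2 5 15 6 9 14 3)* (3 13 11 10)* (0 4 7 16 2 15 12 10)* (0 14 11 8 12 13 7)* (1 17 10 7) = (0 4)(1 15 6 9 11 14)(2 5 13 8 12 7 16)(3 17 10) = [4, 15, 5, 17, 0, 13, 9, 16, 12, 11, 3, 14, 7, 8, 1, 6, 2, 10]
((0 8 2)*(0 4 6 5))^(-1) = ((0 8 2 4 6 5))^(-1) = (0 5 6 4 2 8)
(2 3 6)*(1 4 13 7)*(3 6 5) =[0, 4, 6, 5, 13, 3, 2, 1, 8, 9, 10, 11, 12, 7] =(1 4 13 7)(2 6)(3 5)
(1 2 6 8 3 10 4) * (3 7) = (1 2 6 8 7 3 10 4) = [0, 2, 6, 10, 1, 5, 8, 3, 7, 9, 4]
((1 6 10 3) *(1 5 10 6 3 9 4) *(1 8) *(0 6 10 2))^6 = ((0 6 10 9 4 8 1 3 5 2))^6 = (0 1 10 5 4)(2 8 6 3 9)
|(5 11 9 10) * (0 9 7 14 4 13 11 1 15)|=30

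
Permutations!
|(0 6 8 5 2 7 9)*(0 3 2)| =|(0 6 8 5)(2 7 9 3)| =4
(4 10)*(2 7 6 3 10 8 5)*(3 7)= (2 3 10 4 8 5)(6 7)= [0, 1, 3, 10, 8, 2, 7, 6, 5, 9, 4]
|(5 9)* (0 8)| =2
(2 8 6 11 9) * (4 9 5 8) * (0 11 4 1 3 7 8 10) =(0 11 5 10)(1 3 7 8 6 4 9 2) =[11, 3, 1, 7, 9, 10, 4, 8, 6, 2, 0, 5]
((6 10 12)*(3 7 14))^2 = (3 14 7)(6 12 10)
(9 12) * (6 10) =(6 10)(9 12) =[0, 1, 2, 3, 4, 5, 10, 7, 8, 12, 6, 11, 9]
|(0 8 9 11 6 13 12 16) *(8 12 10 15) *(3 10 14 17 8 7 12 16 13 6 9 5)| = |(0 16)(3 10 15 7 12 13 14 17 8 5)(9 11)| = 10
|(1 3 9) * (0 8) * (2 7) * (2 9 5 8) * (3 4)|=9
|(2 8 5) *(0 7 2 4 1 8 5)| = 7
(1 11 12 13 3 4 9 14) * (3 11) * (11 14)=(1 3 4 9 11 12 13 14)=[0, 3, 2, 4, 9, 5, 6, 7, 8, 11, 10, 12, 13, 14, 1]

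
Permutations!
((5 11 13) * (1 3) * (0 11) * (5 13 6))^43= (13)(0 5 6 11)(1 3)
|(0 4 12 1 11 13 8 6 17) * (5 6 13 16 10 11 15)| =|(0 4 12 1 15 5 6 17)(8 13)(10 11 16)| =24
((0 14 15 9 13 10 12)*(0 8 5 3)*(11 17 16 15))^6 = (0 9 3 15 5 16 8 17 12 11 10 14 13)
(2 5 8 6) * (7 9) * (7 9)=[0, 1, 5, 3, 4, 8, 2, 7, 6, 9]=(9)(2 5 8 6)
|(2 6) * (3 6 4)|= 4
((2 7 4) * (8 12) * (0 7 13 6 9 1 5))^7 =(0 1 6 2 7 5 9 13 4)(8 12)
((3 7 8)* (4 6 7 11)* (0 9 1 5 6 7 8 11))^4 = ((0 9 1 5 6 8 3)(4 7 11))^4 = (0 6 9 8 1 3 5)(4 7 11)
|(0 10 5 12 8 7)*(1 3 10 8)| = |(0 8 7)(1 3 10 5 12)| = 15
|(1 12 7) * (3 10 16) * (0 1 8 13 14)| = 21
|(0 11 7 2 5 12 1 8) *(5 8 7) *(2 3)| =9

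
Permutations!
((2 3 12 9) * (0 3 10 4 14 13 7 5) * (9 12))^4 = (0 10 7 9 14)(2 13 3 4 5) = ((0 3 9 2 10 4 14 13 7 5))^4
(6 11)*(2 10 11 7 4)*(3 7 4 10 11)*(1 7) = [0, 7, 11, 1, 2, 5, 4, 10, 8, 9, 3, 6] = (1 7 10 3)(2 11 6 4)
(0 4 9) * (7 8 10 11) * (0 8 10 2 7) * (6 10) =(0 4 9 8 2 7 6 10 11) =[4, 1, 7, 3, 9, 5, 10, 6, 2, 8, 11, 0]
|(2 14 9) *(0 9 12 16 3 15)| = 8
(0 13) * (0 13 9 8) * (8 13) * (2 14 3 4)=(0 9 13 8)(2 14 3 4)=[9, 1, 14, 4, 2, 5, 6, 7, 0, 13, 10, 11, 12, 8, 3]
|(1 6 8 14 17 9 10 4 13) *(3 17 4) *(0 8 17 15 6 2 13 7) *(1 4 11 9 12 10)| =|(0 8 14 11 9 1 2 13 4 7)(3 15 6 17 12 10)| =30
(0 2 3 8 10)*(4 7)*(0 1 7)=[2, 7, 3, 8, 0, 5, 6, 4, 10, 9, 1]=(0 2 3 8 10 1 7 4)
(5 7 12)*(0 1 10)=(0 1 10)(5 7 12)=[1, 10, 2, 3, 4, 7, 6, 12, 8, 9, 0, 11, 5]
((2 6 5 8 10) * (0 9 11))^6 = (11)(2 6 5 8 10)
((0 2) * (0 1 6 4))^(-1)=((0 2 1 6 4))^(-1)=(0 4 6 1 2)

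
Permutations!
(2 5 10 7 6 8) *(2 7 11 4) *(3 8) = (2 5 10 11 4)(3 8 7 6) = [0, 1, 5, 8, 2, 10, 3, 6, 7, 9, 11, 4]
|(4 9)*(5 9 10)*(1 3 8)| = 12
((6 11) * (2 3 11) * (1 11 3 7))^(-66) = ((1 11 6 2 7))^(-66) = (1 7 2 6 11)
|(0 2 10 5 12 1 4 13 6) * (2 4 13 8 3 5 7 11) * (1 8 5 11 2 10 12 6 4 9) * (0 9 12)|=24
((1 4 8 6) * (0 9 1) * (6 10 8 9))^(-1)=((0 6)(1 4 9)(8 10))^(-1)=(0 6)(1 9 4)(8 10)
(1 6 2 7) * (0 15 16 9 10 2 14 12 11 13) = (0 15 16 9 10 2 7 1 6 14 12 11 13) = [15, 6, 7, 3, 4, 5, 14, 1, 8, 10, 2, 13, 11, 0, 12, 16, 9]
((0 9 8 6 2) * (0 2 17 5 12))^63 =((0 9 8 6 17 5 12))^63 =(17)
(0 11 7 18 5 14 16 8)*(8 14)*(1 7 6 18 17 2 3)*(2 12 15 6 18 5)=[11, 7, 3, 1, 4, 8, 5, 17, 0, 9, 10, 18, 15, 13, 16, 6, 14, 12, 2]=(0 11 18 2 3 1 7 17 12 15 6 5 8)(14 16)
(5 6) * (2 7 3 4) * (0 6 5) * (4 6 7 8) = [7, 1, 8, 6, 2, 5, 0, 3, 4] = (0 7 3 6)(2 8 4)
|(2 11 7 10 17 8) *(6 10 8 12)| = |(2 11 7 8)(6 10 17 12)| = 4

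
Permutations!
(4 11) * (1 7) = (1 7)(4 11) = [0, 7, 2, 3, 11, 5, 6, 1, 8, 9, 10, 4]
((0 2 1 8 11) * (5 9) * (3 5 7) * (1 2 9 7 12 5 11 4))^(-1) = (0 11 3 7 5 12 9)(1 4 8)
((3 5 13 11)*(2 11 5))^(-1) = ((2 11 3)(5 13))^(-1) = (2 3 11)(5 13)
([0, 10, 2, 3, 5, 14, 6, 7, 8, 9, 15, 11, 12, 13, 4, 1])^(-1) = (1 15 10)(4 14 5)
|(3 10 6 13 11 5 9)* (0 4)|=|(0 4)(3 10 6 13 11 5 9)|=14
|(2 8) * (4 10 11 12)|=4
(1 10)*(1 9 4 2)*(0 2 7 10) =(0 2 1)(4 7 10 9) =[2, 0, 1, 3, 7, 5, 6, 10, 8, 4, 9]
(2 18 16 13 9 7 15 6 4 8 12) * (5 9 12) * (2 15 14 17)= (2 18 16 13 12 15 6 4 8 5 9 7 14 17)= [0, 1, 18, 3, 8, 9, 4, 14, 5, 7, 10, 11, 15, 12, 17, 6, 13, 2, 16]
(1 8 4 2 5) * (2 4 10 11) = [0, 8, 5, 3, 4, 1, 6, 7, 10, 9, 11, 2] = (1 8 10 11 2 5)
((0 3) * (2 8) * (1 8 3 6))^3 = (0 8)(1 3)(2 6)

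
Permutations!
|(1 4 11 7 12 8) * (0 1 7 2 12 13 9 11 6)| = 28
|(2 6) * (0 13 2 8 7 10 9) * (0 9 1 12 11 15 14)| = 12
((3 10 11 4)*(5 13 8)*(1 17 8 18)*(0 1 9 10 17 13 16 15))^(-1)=(0 15 16 5 8 17 3 4 11 10 9 18 13 1)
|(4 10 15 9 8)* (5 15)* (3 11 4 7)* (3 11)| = 8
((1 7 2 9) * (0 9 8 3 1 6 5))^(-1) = ((0 9 6 5)(1 7 2 8 3))^(-1) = (0 5 6 9)(1 3 8 2 7)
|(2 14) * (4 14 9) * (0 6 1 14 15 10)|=9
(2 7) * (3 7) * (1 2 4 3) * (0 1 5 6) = (0 1 2 5 6)(3 7 4) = [1, 2, 5, 7, 3, 6, 0, 4]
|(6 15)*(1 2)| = 2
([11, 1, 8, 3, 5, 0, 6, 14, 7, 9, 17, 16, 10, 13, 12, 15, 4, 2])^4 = [5, 1, 12, 3, 16, 4, 6, 17, 10, 9, 7, 0, 8, 13, 2, 15, 11, 14]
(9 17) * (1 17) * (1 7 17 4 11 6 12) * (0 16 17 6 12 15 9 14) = [16, 4, 2, 3, 11, 5, 15, 6, 8, 7, 10, 12, 1, 13, 0, 9, 17, 14] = (0 16 17 14)(1 4 11 12)(6 15 9 7)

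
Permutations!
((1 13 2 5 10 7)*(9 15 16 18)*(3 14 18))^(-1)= ((1 13 2 5 10 7)(3 14 18 9 15 16))^(-1)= (1 7 10 5 2 13)(3 16 15 9 18 14)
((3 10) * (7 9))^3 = ((3 10)(7 9))^3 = (3 10)(7 9)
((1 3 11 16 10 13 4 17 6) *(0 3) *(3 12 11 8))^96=(0 4 11 6 10)(1 13 12 17 16)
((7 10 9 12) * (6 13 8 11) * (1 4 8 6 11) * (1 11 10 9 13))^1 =(1 4 8 11 10 13 6)(7 9 12) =((1 4 8 11 10 13 6)(7 9 12))^1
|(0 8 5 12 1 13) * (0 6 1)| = 12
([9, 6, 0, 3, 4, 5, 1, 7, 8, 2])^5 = (0 2 9)(1 6)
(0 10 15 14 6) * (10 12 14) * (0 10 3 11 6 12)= (3 11 6 10 15)(12 14)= [0, 1, 2, 11, 4, 5, 10, 7, 8, 9, 15, 6, 14, 13, 12, 3]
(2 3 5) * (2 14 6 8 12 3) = (3 5 14 6 8 12) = [0, 1, 2, 5, 4, 14, 8, 7, 12, 9, 10, 11, 3, 13, 6]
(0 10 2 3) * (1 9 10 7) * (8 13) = (0 7 1 9 10 2 3)(8 13) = [7, 9, 3, 0, 4, 5, 6, 1, 13, 10, 2, 11, 12, 8]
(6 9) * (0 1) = (0 1)(6 9) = [1, 0, 2, 3, 4, 5, 9, 7, 8, 6]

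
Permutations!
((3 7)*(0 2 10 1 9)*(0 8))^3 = ((0 2 10 1 9 8)(3 7))^3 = (0 1)(2 9)(3 7)(8 10)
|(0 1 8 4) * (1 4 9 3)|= |(0 4)(1 8 9 3)|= 4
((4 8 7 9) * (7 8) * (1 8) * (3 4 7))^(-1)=(1 8)(3 4)(7 9)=((1 8)(3 4)(7 9))^(-1)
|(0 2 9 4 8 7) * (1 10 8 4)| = 7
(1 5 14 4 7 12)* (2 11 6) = (1 5 14 4 7 12)(2 11 6) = [0, 5, 11, 3, 7, 14, 2, 12, 8, 9, 10, 6, 1, 13, 4]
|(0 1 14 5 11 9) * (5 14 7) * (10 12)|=|(14)(0 1 7 5 11 9)(10 12)|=6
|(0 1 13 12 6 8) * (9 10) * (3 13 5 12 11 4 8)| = 10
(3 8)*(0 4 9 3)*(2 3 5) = [4, 1, 3, 8, 9, 2, 6, 7, 0, 5] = (0 4 9 5 2 3 8)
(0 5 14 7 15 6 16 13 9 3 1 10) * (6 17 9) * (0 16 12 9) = [5, 10, 2, 1, 4, 14, 12, 15, 8, 3, 16, 11, 9, 6, 7, 17, 13, 0] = (0 5 14 7 15 17)(1 10 16 13 6 12 9 3)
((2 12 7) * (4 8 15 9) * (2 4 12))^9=((4 8 15 9 12 7))^9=(4 9)(7 15)(8 12)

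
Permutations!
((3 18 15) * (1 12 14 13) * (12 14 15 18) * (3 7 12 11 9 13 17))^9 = ((18)(1 14 17 3 11 9 13)(7 12 15))^9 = (18)(1 17 11 13 14 3 9)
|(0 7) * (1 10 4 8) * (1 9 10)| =|(0 7)(4 8 9 10)| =4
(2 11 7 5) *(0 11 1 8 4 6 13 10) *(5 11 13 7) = (0 13 10)(1 8 4 6 7 11 5 2) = [13, 8, 1, 3, 6, 2, 7, 11, 4, 9, 0, 5, 12, 10]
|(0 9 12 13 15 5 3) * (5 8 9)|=15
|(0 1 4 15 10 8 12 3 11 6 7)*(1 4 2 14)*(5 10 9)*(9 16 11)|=|(0 4 15 16 11 6 7)(1 2 14)(3 9 5 10 8 12)|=42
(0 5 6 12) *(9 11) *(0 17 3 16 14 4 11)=(0 5 6 12 17 3 16 14 4 11 9)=[5, 1, 2, 16, 11, 6, 12, 7, 8, 0, 10, 9, 17, 13, 4, 15, 14, 3]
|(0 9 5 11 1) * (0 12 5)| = 4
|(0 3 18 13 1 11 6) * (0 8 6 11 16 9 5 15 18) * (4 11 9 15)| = |(0 3)(1 16 15 18 13)(4 11 9 5)(6 8)| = 20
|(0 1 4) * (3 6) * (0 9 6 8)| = 7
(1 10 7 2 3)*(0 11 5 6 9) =[11, 10, 3, 1, 4, 6, 9, 2, 8, 0, 7, 5] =(0 11 5 6 9)(1 10 7 2 3)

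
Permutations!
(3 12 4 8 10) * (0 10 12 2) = [10, 1, 0, 2, 8, 5, 6, 7, 12, 9, 3, 11, 4] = (0 10 3 2)(4 8 12)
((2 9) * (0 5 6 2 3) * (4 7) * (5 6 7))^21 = (0 6 2 9 3)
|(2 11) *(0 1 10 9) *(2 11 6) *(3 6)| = 12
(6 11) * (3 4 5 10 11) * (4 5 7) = (3 5 10 11 6)(4 7) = [0, 1, 2, 5, 7, 10, 3, 4, 8, 9, 11, 6]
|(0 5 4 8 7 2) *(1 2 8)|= 10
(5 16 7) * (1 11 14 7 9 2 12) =[0, 11, 12, 3, 4, 16, 6, 5, 8, 2, 10, 14, 1, 13, 7, 15, 9] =(1 11 14 7 5 16 9 2 12)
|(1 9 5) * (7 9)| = 4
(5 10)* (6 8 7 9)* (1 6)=(1 6 8 7 9)(5 10)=[0, 6, 2, 3, 4, 10, 8, 9, 7, 1, 5]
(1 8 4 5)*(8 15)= (1 15 8 4 5)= [0, 15, 2, 3, 5, 1, 6, 7, 4, 9, 10, 11, 12, 13, 14, 8]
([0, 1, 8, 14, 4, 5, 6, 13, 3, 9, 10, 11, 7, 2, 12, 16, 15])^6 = (16)(2 13 7 12 14 3 8)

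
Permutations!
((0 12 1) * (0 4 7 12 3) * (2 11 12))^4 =((0 3)(1 4 7 2 11 12))^4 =(1 11 7)(2 4 12)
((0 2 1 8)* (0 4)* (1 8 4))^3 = ((0 2 8 1 4))^3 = (0 1 2 4 8)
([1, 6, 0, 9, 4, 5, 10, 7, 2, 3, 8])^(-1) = [2, 0, 8, 9, 4, 5, 1, 7, 10, 3, 6]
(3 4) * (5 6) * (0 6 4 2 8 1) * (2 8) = [6, 0, 2, 8, 3, 4, 5, 7, 1] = (0 6 5 4 3 8 1)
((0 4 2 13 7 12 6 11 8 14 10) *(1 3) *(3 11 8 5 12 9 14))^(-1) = (0 10 14 9 7 13 2 4)(1 3 8 6 12 5 11)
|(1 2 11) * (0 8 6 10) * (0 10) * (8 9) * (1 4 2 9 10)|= |(0 10 1 9 8 6)(2 11 4)|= 6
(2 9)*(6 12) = (2 9)(6 12) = [0, 1, 9, 3, 4, 5, 12, 7, 8, 2, 10, 11, 6]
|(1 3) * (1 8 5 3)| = 3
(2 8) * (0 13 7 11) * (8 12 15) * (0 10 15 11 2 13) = (2 12 11 10 15 8 13 7) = [0, 1, 12, 3, 4, 5, 6, 2, 13, 9, 15, 10, 11, 7, 14, 8]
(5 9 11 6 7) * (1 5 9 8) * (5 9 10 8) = [0, 9, 2, 3, 4, 5, 7, 10, 1, 11, 8, 6] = (1 9 11 6 7 10 8)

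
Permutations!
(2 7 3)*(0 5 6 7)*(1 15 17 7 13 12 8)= (0 5 6 13 12 8 1 15 17 7 3 2)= [5, 15, 0, 2, 4, 6, 13, 3, 1, 9, 10, 11, 8, 12, 14, 17, 16, 7]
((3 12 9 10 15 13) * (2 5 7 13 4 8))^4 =(2 3 15 5 12 4 7 9 8 13 10)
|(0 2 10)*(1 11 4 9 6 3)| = |(0 2 10)(1 11 4 9 6 3)| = 6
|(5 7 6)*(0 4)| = |(0 4)(5 7 6)| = 6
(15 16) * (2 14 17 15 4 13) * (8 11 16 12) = [0, 1, 14, 3, 13, 5, 6, 7, 11, 9, 10, 16, 8, 2, 17, 12, 4, 15] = (2 14 17 15 12 8 11 16 4 13)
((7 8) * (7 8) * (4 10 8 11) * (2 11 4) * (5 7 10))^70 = (11)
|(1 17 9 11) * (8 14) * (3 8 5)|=4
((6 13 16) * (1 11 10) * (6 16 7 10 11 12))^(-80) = ((16)(1 12 6 13 7 10))^(-80) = (16)(1 7 6)(10 13 12)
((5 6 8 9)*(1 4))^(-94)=(5 8)(6 9)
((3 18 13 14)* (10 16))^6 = ((3 18 13 14)(10 16))^6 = (3 13)(14 18)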